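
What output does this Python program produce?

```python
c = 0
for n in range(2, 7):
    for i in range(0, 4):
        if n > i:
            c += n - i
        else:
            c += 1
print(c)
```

n=2,i=0: 2>0, c = 0+2 = 2
n=2,i=1: 2>1, c = 2+1 = 3
n=2,i=2: not 2>2, c = 3+1 = 4
n=2,i=3: not 2>3, c = 4+1 = 5
n=3,i=0: 3>0, c = 5+3 = 8
n=3,i=1: 3>1, c = 8+2 = 10
n=3,i=2: 3>2, c = 10+1 = 11
n=3,i=3: not 3>3, c = 11+1 = 12
n=4,i=0: 4>0, c = 12+4 = 16
n=4,i=1: 4>1, c = 16+3 = 19
n=4,i=2: 4>2, c = 19+2 = 21
n=4,i=3: 4>3, c = 21+1 = 22
n=5,i=0: 5>0, c = 22+5 = 27
n=5,i=1: 5>1, c = 27+4 = 31
n=5,i=2: 5>2, c = 31+3 = 34
n=5,i=3: 5>3, c = 34+2 = 36
n=6,i=0: 6>0, c = 36+6 = 42
n=6,i=1: 6>1, c = 42+5 = 47
n=6,i=2: 6>2, c = 47+4 = 51
n=6,i=3: 6>3, c = 51+3 = 54

54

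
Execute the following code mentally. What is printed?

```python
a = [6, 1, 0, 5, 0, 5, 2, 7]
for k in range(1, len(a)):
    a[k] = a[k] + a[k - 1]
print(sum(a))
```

106

k=1: a[1] = 1+6 = 7 → [6, 7, 0, 5, 0, 5, 2, 7]
k=2: a[2] = 0+7 = 7 → [6, 7, 7, 5, 0, 5, 2, 7]
k=3: a[3] = 5+7 = 12 → [6, 7, 7, 12, 0, 5, 2, 7]
k=4: a[4] = 0+12 = 12 → [6, 7, 7, 12, 12, 5, 2, 7]
k=5: a[5] = 5+12 = 17 → [6, 7, 7, 12, 12, 17, 2, 7]
k=6: a[6] = 2+17 = 19 → [6, 7, 7, 12, 12, 17, 19, 7]
k=7: a[7] = 7+19 = 26 → [6, 7, 7, 12, 12, 17, 19, 26]
sum = 106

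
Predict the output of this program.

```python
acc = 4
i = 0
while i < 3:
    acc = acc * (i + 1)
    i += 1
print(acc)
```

24

i=0: acc = 4*1 = 4
i=1: acc = 4*2 = 8
i=2: acc = 8*3 = 24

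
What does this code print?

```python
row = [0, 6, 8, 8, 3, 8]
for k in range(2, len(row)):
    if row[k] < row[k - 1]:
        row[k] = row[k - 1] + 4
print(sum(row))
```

k=2: 8>=6, unchanged → [0, 6, 8, 8, 3, 8]
k=3: 8>=8, unchanged → [0, 6, 8, 8, 3, 8]
k=4: 3<8, row[4] = 8+4 = 12 → [0, 6, 8, 8, 12, 8]
k=5: 8<12, row[5] = 12+4 = 16 → [0, 6, 8, 8, 12, 16]
sum = 50

50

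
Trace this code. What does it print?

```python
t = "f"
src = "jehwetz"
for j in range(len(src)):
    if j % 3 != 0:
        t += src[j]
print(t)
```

j=0: skip
j=1: add 'e' → 'fe'
j=2: add 'h' → 'feh'
j=3: skip
j=4: add 'e' → 'fehe'
j=5: add 't' → 'fehet'
j=6: skip

fehet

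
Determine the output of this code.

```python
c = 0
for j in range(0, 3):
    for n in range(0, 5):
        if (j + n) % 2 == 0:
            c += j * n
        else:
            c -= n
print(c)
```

2

j=0,n=0: even sum, c = 0+0 = 0
j=0,n=1: odd sum, c = 0-1 = -1
j=0,n=2: even sum, c = (-1)+0 = -1
j=0,n=3: odd sum, c = (-1)-3 = -4
j=0,n=4: even sum, c = (-4)+0 = -4
j=1,n=0: odd sum, c = (-4)-0 = -4
j=1,n=1: even sum, c = (-4)+1 = -3
j=1,n=2: odd sum, c = (-3)-2 = -5
j=1,n=3: even sum, c = (-5)+3 = -2
j=1,n=4: odd sum, c = (-2)-4 = -6
j=2,n=0: even sum, c = (-6)+0 = -6
j=2,n=1: odd sum, c = (-6)-1 = -7
j=2,n=2: even sum, c = (-7)+4 = -3
j=2,n=3: odd sum, c = (-3)-3 = -6
j=2,n=4: even sum, c = (-6)+8 = 2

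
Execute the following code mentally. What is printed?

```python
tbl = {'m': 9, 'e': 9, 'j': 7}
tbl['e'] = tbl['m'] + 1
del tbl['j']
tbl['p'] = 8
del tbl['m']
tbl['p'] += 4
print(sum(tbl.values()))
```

tbl['e'] = tbl['m']+1 = 10 → {'m': 9, 'e': 10, 'j': 7}
del 'j' → {'m': 9, 'e': 10}
tbl['p'] = 8 → {'m': 9, 'e': 10, 'p': 8}
del 'm' → {'e': 10, 'p': 8}
tbl['p'] = 8+4 = 12 → {'e': 10, 'p': 12}
sum of values = 22

22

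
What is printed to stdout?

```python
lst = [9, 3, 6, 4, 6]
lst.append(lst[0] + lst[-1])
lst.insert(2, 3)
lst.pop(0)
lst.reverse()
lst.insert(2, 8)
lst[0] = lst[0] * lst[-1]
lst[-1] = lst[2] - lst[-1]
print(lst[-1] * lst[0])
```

225

append lst[0]+lst[-1] = 9+6 = 15 → [9, 3, 6, 4, 6, 15]
insert 3 at 2 → [9, 3, 3, 6, 4, 6, 15]
pop(0) removes 9 → [3, 3, 6, 4, 6, 15]
reverse → [15, 6, 4, 6, 3, 3]
insert 8 at 2 → [15, 6, 8, 4, 6, 3, 3]
lst[0] = lst[0]*lst[-1] = 15*3 = 45 → [45, 6, 8, 4, 6, 3, 3]
lst[-1] = lst[2]-lst[-1] = 8-3 = 5 → [45, 6, 8, 4, 6, 3, 5]
lst[-1]*lst[0] = 5*45 = 225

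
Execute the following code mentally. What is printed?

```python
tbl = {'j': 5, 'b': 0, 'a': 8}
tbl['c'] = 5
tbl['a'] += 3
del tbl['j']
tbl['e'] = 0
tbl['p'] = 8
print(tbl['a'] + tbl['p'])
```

19

tbl['c'] = 5 → {'j': 5, 'b': 0, 'a': 8, 'c': 5}
tbl['a'] = 8+3 = 11 → {'j': 5, 'b': 0, 'a': 11, 'c': 5}
del 'j' → {'b': 0, 'a': 11, 'c': 5}
tbl['e'] = 0 → {'b': 0, 'a': 11, 'c': 5, 'e': 0}
tbl['p'] = 8 → {'b': 0, 'a': 11, 'c': 5, 'e': 0, 'p': 8}
tbl['a']+tbl['p'] = 11+8 = 19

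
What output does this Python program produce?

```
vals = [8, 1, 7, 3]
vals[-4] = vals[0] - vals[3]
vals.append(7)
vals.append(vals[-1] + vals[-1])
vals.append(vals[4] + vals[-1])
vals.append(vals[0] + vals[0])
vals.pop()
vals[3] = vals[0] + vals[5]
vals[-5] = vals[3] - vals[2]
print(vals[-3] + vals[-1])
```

28

vals[-4] = vals[0]-vals[3] = 8-3 = 5 → [5, 1, 7, 3]
append 7 → [5, 1, 7, 3, 7]
append vals[-1]+vals[-1] = 7+7 = 14 → [5, 1, 7, 3, 7, 14]
append vals[4]+vals[-1] = 7+14 = 21 → [5, 1, 7, 3, 7, 14, 21]
append vals[0]+vals[0] = 5+5 = 10 → [5, 1, 7, 3, 7, 14, 21, 10]
pop() removes 10 → [5, 1, 7, 3, 7, 14, 21]
vals[3] = vals[0]+vals[5] = 5+14 = 19 → [5, 1, 7, 19, 7, 14, 21]
vals[-5] = vals[3]-vals[2] = 19-7 = 12 → [5, 1, 12, 19, 7, 14, 21]
vals[-3]+vals[-1] = 7+21 = 28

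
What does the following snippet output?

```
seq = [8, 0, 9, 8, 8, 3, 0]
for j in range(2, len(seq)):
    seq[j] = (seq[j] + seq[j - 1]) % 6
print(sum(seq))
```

25

j=2: seq[2] = (9+0)%6 = 3 → [8, 0, 3, 8, 8, 3, 0]
j=3: seq[3] = (8+3)%6 = 5 → [8, 0, 3, 5, 8, 3, 0]
j=4: seq[4] = (8+5)%6 = 1 → [8, 0, 3, 5, 1, 3, 0]
j=5: seq[5] = (3+1)%6 = 4 → [8, 0, 3, 5, 1, 4, 0]
j=6: seq[6] = (0+4)%6 = 4 → [8, 0, 3, 5, 1, 4, 4]
sum = 25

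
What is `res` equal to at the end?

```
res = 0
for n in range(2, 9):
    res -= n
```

-35

n=2: res = 0-2 = -2
n=3: res = (-2)-3 = -5
n=4: res = (-5)-4 = -9
n=5: res = (-9)-5 = -14
n=6: res = (-14)-6 = -20
n=7: res = (-20)-7 = -27
n=8: res = (-27)-8 = -35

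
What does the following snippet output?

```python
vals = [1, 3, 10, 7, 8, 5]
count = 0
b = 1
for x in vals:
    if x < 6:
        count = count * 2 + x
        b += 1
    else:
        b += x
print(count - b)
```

x=1: <6, count = 0*2+1 = 1; b=2
x=3: <6, count = 1*2+3 = 5; b=3
x=10: not <6; b=13
x=7: not <6; b=20
x=8: not <6; b=28
x=5: <6, count = 5*2+5 = 15; b=29
count-b = 15-29 = -14

-14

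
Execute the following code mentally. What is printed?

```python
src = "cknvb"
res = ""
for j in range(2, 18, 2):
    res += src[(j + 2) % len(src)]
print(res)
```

bkvcnbkv

j=2: add src[4]='b' → 'b'
j=4: add src[1]='k' → 'bk'
j=6: add src[3]='v' → 'bkv'
j=8: add src[0]='c' → 'bkvc'
j=10: add src[2]='n' → 'bkvcn'
j=12: add src[4]='b' → 'bkvcnb'
j=14: add src[1]='k' → 'bkvcnbk'
j=16: add src[3]='v' → 'bkvcnbkv'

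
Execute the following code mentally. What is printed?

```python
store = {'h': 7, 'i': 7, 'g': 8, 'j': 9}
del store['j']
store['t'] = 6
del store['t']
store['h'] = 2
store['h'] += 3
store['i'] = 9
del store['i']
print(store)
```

del 'j' → {'h': 7, 'i': 7, 'g': 8}
store['t'] = 6 → {'h': 7, 'i': 7, 'g': 8, 't': 6}
del 't' → {'h': 7, 'i': 7, 'g': 8}
store['h'] = 2 → {'h': 2, 'i': 7, 'g': 8}
store['h'] = 2+3 = 5 → {'h': 5, 'i': 7, 'g': 8}
store['i'] = 9 → {'h': 5, 'i': 9, 'g': 8}
del 'i' → {'h': 5, 'g': 8}

{'h': 5, 'g': 8}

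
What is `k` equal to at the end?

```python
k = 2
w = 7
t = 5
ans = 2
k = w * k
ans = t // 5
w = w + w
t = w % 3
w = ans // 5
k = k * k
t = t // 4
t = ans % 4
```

k = 7*2 = 14
ans = 5//5 = 1
w = 7+7 = 14
t = 14%3 = 2
w = 1//5 = 0
k = 14*14 = 196
t = 2//4 = 0
t = 1%4 = 1

196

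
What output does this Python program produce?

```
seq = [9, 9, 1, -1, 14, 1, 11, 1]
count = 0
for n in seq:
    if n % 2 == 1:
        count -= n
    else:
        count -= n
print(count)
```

n=9: odd, count = 0-9 = -9
n=9: odd, count = (-9)-9 = -18
n=1: odd, count = (-18)-1 = -19
n=-1: odd, count = (-19)-(-1) = -18
n=14: not odd, count = (-18)-14 = -32
n=1: odd, count = (-32)-1 = -33
n=11: odd, count = (-33)-11 = -44
n=1: odd, count = (-44)-1 = -45

-45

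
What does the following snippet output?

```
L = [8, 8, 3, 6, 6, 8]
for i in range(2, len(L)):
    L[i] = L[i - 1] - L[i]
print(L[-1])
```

i=2: L[2] = 8-3 = 5 → [8, 8, 5, 6, 6, 8]
i=3: L[3] = 5-6 = -1 → [8, 8, 5, -1, 6, 8]
i=4: L[4] = (-1)-6 = -7 → [8, 8, 5, -1, -7, 8]
i=5: L[5] = (-7)-8 = -15 → [8, 8, 5, -1, -7, -15]

-15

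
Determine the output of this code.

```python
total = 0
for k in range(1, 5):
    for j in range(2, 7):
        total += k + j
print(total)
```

130

k=1,j=2: total = 0+3 = 3
k=1,j=3: total = 3+4 = 7
k=1,j=4: total = 7+5 = 12
k=1,j=5: total = 12+6 = 18
k=1,j=6: total = 18+7 = 25
k=2,j=2: total = 25+4 = 29
k=2,j=3: total = 29+5 = 34
k=2,j=4: total = 34+6 = 40
k=2,j=5: total = 40+7 = 47
k=2,j=6: total = 47+8 = 55
k=3,j=2: total = 55+5 = 60
k=3,j=3: total = 60+6 = 66
k=3,j=4: total = 66+7 = 73
k=3,j=5: total = 73+8 = 81
k=3,j=6: total = 81+9 = 90
k=4,j=2: total = 90+6 = 96
k=4,j=3: total = 96+7 = 103
k=4,j=4: total = 103+8 = 111
k=4,j=5: total = 111+9 = 120
k=4,j=6: total = 120+10 = 130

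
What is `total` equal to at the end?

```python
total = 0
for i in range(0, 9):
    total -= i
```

i=0: total = 0-0 = 0
i=1: total = 0-1 = -1
i=2: total = (-1)-2 = -3
i=3: total = (-3)-3 = -6
i=4: total = (-6)-4 = -10
i=5: total = (-10)-5 = -15
i=6: total = (-15)-6 = -21
i=7: total = (-21)-7 = -28
i=8: total = (-28)-8 = -36

-36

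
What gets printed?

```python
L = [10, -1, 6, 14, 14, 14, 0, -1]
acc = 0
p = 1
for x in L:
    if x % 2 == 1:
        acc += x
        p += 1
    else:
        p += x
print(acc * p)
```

-122

x=10: not odd; p=11
x=-1: odd, acc = 0+(-1) = -1; p=12
x=6: not odd; p=18
x=14: not odd; p=32
x=14: not odd; p=46
x=14: not odd; p=60
x=0: not odd; p=60
x=-1: odd, acc = (-1)+(-1) = -2; p=61
acc*p = (-2)*61 = -122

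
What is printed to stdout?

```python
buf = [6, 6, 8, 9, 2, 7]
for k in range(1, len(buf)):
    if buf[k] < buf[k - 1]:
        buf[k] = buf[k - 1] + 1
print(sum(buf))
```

50

k=1: 6>=6, unchanged → [6, 6, 8, 9, 2, 7]
k=2: 8>=6, unchanged → [6, 6, 8, 9, 2, 7]
k=3: 9>=8, unchanged → [6, 6, 8, 9, 2, 7]
k=4: 2<9, buf[4] = 9+1 = 10 → [6, 6, 8, 9, 10, 7]
k=5: 7<10, buf[5] = 10+1 = 11 → [6, 6, 8, 9, 10, 11]
sum = 50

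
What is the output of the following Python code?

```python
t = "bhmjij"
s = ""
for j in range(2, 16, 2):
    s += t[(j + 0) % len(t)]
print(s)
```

mibmibm

j=2: add t[2]='m' → 'm'
j=4: add t[4]='i' → 'mi'
j=6: add t[0]='b' → 'mib'
j=8: add t[2]='m' → 'mibm'
j=10: add t[4]='i' → 'mibmi'
j=12: add t[0]='b' → 'mibmib'
j=14: add t[2]='m' → 'mibmibm'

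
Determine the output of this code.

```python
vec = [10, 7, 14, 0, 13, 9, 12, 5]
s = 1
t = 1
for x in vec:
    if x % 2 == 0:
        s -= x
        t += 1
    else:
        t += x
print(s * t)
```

x=10: even, s = 1-10 = -9; t=2
x=7: not even; t=9
x=14: even, s = (-9)-14 = -23; t=10
x=0: even, s = (-23)-0 = -23; t=11
x=13: not even; t=24
x=9: not even; t=33
x=12: even, s = (-23)-12 = -35; t=34
x=5: not even; t=39
s*t = (-35)*39 = -1365

-1365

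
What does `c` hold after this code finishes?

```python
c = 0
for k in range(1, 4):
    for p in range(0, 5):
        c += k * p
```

k=1,p=0: c = 0+0 = 0
k=1,p=1: c = 0+1 = 1
k=1,p=2: c = 1+2 = 3
k=1,p=3: c = 3+3 = 6
k=1,p=4: c = 6+4 = 10
k=2,p=0: c = 10+0 = 10
k=2,p=1: c = 10+2 = 12
k=2,p=2: c = 12+4 = 16
k=2,p=3: c = 16+6 = 22
k=2,p=4: c = 22+8 = 30
k=3,p=0: c = 30+0 = 30
k=3,p=1: c = 30+3 = 33
k=3,p=2: c = 33+6 = 39
k=3,p=3: c = 39+9 = 48
k=3,p=4: c = 48+12 = 60

60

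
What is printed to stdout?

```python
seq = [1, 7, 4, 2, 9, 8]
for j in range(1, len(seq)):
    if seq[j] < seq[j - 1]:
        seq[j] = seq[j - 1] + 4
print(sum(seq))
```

76

j=1: 7>=1, unchanged → [1, 7, 4, 2, 9, 8]
j=2: 4<7, seq[2] = 7+4 = 11 → [1, 7, 11, 2, 9, 8]
j=3: 2<11, seq[3] = 11+4 = 15 → [1, 7, 11, 15, 9, 8]
j=4: 9<15, seq[4] = 15+4 = 19 → [1, 7, 11, 15, 19, 8]
j=5: 8<19, seq[5] = 19+4 = 23 → [1, 7, 11, 15, 19, 23]
sum = 76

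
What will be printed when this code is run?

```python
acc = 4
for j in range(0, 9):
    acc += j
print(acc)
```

40

j=0: acc = 4+0 = 4
j=1: acc = 4+1 = 5
j=2: acc = 5+2 = 7
j=3: acc = 7+3 = 10
j=4: acc = 10+4 = 14
j=5: acc = 14+5 = 19
j=6: acc = 19+6 = 25
j=7: acc = 25+7 = 32
j=8: acc = 32+8 = 40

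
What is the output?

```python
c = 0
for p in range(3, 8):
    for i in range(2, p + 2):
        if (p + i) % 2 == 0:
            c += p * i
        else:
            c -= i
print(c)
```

189

p=3,i=2: odd sum, c = 0-2 = -2
p=3,i=3: even sum, c = (-2)+9 = 7
p=3,i=4: odd sum, c = 7-4 = 3
p=4,i=2: even sum, c = 3+8 = 11
p=4,i=3: odd sum, c = 11-3 = 8
p=4,i=4: even sum, c = 8+16 = 24
p=4,i=5: odd sum, c = 24-5 = 19
p=5,i=2: odd sum, c = 19-2 = 17
p=5,i=3: even sum, c = 17+15 = 32
p=5,i=4: odd sum, c = 32-4 = 28
p=5,i=5: even sum, c = 28+25 = 53
p=5,i=6: odd sum, c = 53-6 = 47
p=6,i=2: even sum, c = 47+12 = 59
p=6,i=3: odd sum, c = 59-3 = 56
p=6,i=4: even sum, c = 56+24 = 80
p=6,i=5: odd sum, c = 80-5 = 75
p=6,i=6: even sum, c = 75+36 = 111
p=6,i=7: odd sum, c = 111-7 = 104
p=7,i=2: odd sum, c = 104-2 = 102
p=7,i=3: even sum, c = 102+21 = 123
p=7,i=4: odd sum, c = 123-4 = 119
p=7,i=5: even sum, c = 119+35 = 154
p=7,i=6: odd sum, c = 154-6 = 148
p=7,i=7: even sum, c = 148+49 = 197
p=7,i=8: odd sum, c = 197-8 = 189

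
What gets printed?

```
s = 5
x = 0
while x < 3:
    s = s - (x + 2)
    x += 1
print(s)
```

-4

x=0: s = 5-2 = 3
x=1: s = 3-3 = 0
x=2: s = 0-4 = -4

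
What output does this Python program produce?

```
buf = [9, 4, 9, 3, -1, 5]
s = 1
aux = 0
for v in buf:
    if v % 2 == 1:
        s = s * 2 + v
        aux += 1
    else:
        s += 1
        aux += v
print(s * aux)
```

2511

v=9: odd, s = 1*2+9 = 11; aux=1
v=4: not odd, s = 11+1 = 12; aux=5
v=9: odd, s = 12*2+9 = 33; aux=6
v=3: odd, s = 33*2+3 = 69; aux=7
v=-1: odd, s = 69*2+(-1) = 137; aux=8
v=5: odd, s = 137*2+5 = 279; aux=9
s*aux = 279*9 = 2511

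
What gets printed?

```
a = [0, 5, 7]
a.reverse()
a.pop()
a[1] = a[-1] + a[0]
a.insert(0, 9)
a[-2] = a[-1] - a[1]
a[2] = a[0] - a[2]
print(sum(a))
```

reverse → [7, 5, 0]
pop() removes 0 → [7, 5]
a[1] = a[-1]+a[0] = 5+7 = 12 → [7, 12]
insert 9 at 0 → [9, 7, 12]
a[-2] = a[-1]-a[1] = 12-7 = 5 → [9, 5, 12]
a[2] = a[0]-a[2] = 9-12 = -3 → [9, 5, -3]
sum = 11

11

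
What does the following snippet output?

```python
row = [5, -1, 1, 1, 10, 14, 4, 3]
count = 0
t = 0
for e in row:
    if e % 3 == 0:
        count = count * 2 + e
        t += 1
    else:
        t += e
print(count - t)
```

-32

e=5: not %3==0; t=5
e=-1: not %3==0; t=4
e=1: not %3==0; t=5
e=1: not %3==0; t=6
e=10: not %3==0; t=16
e=14: not %3==0; t=30
e=4: not %3==0; t=34
e=3: %3==0, count = 0*2+3 = 3; t=35
count-t = 3-35 = -32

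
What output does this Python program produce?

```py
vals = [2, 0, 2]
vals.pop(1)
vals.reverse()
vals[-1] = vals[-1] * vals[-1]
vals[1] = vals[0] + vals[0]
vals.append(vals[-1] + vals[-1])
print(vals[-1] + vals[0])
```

10

pop(1) removes 0 → [2, 2]
reverse → [2, 2]
vals[-1] = vals[-1]*vals[-1] = 2*2 = 4 → [2, 4]
vals[1] = vals[0]+vals[0] = 2+2 = 4 → [2, 4]
append vals[-1]+vals[-1] = 4+4 = 8 → [2, 4, 8]
vals[-1]+vals[0] = 8+2 = 10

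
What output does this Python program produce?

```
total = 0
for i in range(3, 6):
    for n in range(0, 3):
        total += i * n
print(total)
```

i=3,n=0: total = 0+0 = 0
i=3,n=1: total = 0+3 = 3
i=3,n=2: total = 3+6 = 9
i=4,n=0: total = 9+0 = 9
i=4,n=1: total = 9+4 = 13
i=4,n=2: total = 13+8 = 21
i=5,n=0: total = 21+0 = 21
i=5,n=1: total = 21+5 = 26
i=5,n=2: total = 26+10 = 36

36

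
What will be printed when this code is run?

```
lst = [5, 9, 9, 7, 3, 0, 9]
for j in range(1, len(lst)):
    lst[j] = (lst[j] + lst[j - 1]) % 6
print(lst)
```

[5, 2, 5, 0, 3, 3, 0]

j=1: lst[1] = (9+5)%6 = 2 → [5, 2, 9, 7, 3, 0, 9]
j=2: lst[2] = (9+2)%6 = 5 → [5, 2, 5, 7, 3, 0, 9]
j=3: lst[3] = (7+5)%6 = 0 → [5, 2, 5, 0, 3, 0, 9]
j=4: lst[4] = (3+0)%6 = 3 → [5, 2, 5, 0, 3, 0, 9]
j=5: lst[5] = (0+3)%6 = 3 → [5, 2, 5, 0, 3, 3, 9]
j=6: lst[6] = (9+3)%6 = 0 → [5, 2, 5, 0, 3, 3, 0]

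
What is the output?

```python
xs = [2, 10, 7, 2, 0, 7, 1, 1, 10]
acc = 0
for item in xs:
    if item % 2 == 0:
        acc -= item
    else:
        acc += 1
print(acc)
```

item=2: even, acc = 0-2 = -2
item=10: even, acc = (-2)-10 = -12
item=7: not even, acc = (-12)+1 = -11
item=2: even, acc = (-11)-2 = -13
item=0: even, acc = (-13)-0 = -13
item=7: not even, acc = (-13)+1 = -12
item=1: not even, acc = (-12)+1 = -11
item=1: not even, acc = (-11)+1 = -10
item=10: even, acc = (-10)-10 = -20

-20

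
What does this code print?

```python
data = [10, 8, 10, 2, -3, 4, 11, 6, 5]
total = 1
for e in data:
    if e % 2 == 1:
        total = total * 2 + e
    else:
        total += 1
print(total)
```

e=10: not odd, total = 1+1 = 2
e=8: not odd, total = 2+1 = 3
e=10: not odd, total = 3+1 = 4
e=2: not odd, total = 4+1 = 5
e=-3: odd, total = 5*2+(-3) = 7
e=4: not odd, total = 7+1 = 8
e=11: odd, total = 8*2+11 = 27
e=6: not odd, total = 27+1 = 28
e=5: odd, total = 28*2+5 = 61

61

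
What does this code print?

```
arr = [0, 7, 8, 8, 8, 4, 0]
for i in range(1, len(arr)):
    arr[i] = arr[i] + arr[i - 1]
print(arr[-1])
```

35

i=1: arr[1] = 7+0 = 7 → [0, 7, 8, 8, 8, 4, 0]
i=2: arr[2] = 8+7 = 15 → [0, 7, 15, 8, 8, 4, 0]
i=3: arr[3] = 8+15 = 23 → [0, 7, 15, 23, 8, 4, 0]
i=4: arr[4] = 8+23 = 31 → [0, 7, 15, 23, 31, 4, 0]
i=5: arr[5] = 4+31 = 35 → [0, 7, 15, 23, 31, 35, 0]
i=6: arr[6] = 0+35 = 35 → [0, 7, 15, 23, 31, 35, 35]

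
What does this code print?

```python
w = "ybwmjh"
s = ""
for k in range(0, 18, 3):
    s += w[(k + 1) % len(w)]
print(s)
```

k=0: add w[1]='b' → 'b'
k=3: add w[4]='j' → 'bj'
k=6: add w[1]='b' → 'bjb'
k=9: add w[4]='j' → 'bjbj'
k=12: add w[1]='b' → 'bjbjb'
k=15: add w[4]='j' → 'bjbjbj'

bjbjbj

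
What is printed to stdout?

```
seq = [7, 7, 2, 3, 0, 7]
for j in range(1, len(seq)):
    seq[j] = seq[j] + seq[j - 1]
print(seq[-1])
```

26

j=1: seq[1] = 7+7 = 14 → [7, 14, 2, 3, 0, 7]
j=2: seq[2] = 2+14 = 16 → [7, 14, 16, 3, 0, 7]
j=3: seq[3] = 3+16 = 19 → [7, 14, 16, 19, 0, 7]
j=4: seq[4] = 0+19 = 19 → [7, 14, 16, 19, 19, 7]
j=5: seq[5] = 7+19 = 26 → [7, 14, 16, 19, 19, 26]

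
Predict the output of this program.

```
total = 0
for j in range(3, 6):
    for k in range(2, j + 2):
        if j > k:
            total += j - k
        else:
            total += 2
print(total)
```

22

j=3,k=2: 3>2, total = 0+1 = 1
j=3,k=3: not 3>3, total = 1+2 = 3
j=3,k=4: not 3>4, total = 3+2 = 5
j=4,k=2: 4>2, total = 5+2 = 7
j=4,k=3: 4>3, total = 7+1 = 8
j=4,k=4: not 4>4, total = 8+2 = 10
j=4,k=5: not 4>5, total = 10+2 = 12
j=5,k=2: 5>2, total = 12+3 = 15
j=5,k=3: 5>3, total = 15+2 = 17
j=5,k=4: 5>4, total = 17+1 = 18
j=5,k=5: not 5>5, total = 18+2 = 20
j=5,k=6: not 5>6, total = 20+2 = 22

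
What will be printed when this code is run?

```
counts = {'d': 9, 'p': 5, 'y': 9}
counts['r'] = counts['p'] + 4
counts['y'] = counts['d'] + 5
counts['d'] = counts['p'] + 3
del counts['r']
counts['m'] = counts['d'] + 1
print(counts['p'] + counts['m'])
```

counts['r'] = counts['p']+4 = 9 → {'d': 9, 'p': 5, 'y': 9, 'r': 9}
counts['y'] = counts['d']+5 = 14 → {'d': 9, 'p': 5, 'y': 14, 'r': 9}
counts['d'] = counts['p']+3 = 8 → {'d': 8, 'p': 5, 'y': 14, 'r': 9}
del 'r' → {'d': 8, 'p': 5, 'y': 14}
counts['m'] = counts['d']+1 = 9 → {'d': 8, 'p': 5, 'y': 14, 'm': 9}
counts['p']+counts['m'] = 5+9 = 14

14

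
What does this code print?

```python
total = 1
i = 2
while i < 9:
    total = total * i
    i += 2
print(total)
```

384

i=2: total = 1*2 = 2
i=4: total = 2*4 = 8
i=6: total = 8*6 = 48
i=8: total = 48*8 = 384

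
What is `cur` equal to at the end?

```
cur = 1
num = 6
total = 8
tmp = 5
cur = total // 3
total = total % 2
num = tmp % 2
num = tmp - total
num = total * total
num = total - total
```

2

cur = 8//3 = 2
total = 8%2 = 0
num = 5%2 = 1
num = 5-0 = 5
num = 0*0 = 0
num = 0-0 = 0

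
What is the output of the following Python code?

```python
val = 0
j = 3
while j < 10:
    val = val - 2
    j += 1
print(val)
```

j=3: val = 0-2 = -2
j=4: val = (-2)-2 = -4
j=5: val = (-4)-2 = -6
j=6: val = (-6)-2 = -8
j=7: val = (-8)-2 = -10
j=8: val = (-10)-2 = -12
j=9: val = (-12)-2 = -14

-14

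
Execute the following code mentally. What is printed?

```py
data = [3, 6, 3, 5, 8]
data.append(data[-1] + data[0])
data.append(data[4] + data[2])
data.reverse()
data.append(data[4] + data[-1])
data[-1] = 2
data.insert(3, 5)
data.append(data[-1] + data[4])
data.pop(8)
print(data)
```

[11, 11, 8, 5, 5, 3, 6, 3, 7]

append data[-1]+data[0] = 8+3 = 11 → [3, 6, 3, 5, 8, 11]
append data[4]+data[2] = 8+3 = 11 → [3, 6, 3, 5, 8, 11, 11]
reverse → [11, 11, 8, 5, 3, 6, 3]
append data[4]+data[-1] = 3+3 = 6 → [11, 11, 8, 5, 3, 6, 3, 6]
data[-1] = 2 → [11, 11, 8, 5, 3, 6, 3, 2]
insert 5 at 3 → [11, 11, 8, 5, 5, 3, 6, 3, 2]
append data[-1]+data[4] = 2+5 = 7 → [11, 11, 8, 5, 5, 3, 6, 3, 2, 7]
pop(8) removes 2 → [11, 11, 8, 5, 5, 3, 6, 3, 7]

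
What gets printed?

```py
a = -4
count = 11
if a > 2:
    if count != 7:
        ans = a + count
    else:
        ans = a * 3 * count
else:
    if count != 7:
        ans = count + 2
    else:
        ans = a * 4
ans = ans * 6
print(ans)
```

78

a=-4, count=11
a > 2 is False; count != 7 is True
→ ans = count + 2 = 13
ans = 13*6 = 78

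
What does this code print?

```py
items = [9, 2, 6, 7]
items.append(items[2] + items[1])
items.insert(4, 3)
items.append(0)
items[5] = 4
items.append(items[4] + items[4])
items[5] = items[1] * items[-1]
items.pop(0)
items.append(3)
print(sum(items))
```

39

append items[2]+items[1] = 6+2 = 8 → [9, 2, 6, 7, 8]
insert 3 at 4 → [9, 2, 6, 7, 3, 8]
append 0 → [9, 2, 6, 7, 3, 8, 0]
items[5] = 4 → [9, 2, 6, 7, 3, 4, 0]
append items[4]+items[4] = 3+3 = 6 → [9, 2, 6, 7, 3, 4, 0, 6]
items[5] = items[1]*items[-1] = 2*6 = 12 → [9, 2, 6, 7, 3, 12, 0, 6]
pop(0) removes 9 → [2, 6, 7, 3, 12, 0, 6]
append 3 → [2, 6, 7, 3, 12, 0, 6, 3]
sum = 39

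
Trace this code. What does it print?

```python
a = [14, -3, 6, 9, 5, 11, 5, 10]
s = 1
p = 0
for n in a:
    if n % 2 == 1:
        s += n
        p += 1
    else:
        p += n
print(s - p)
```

n=14: not odd; p=14
n=-3: odd, s = 1+(-3) = -2; p=15
n=6: not odd; p=21
n=9: odd, s = (-2)+9 = 7; p=22
n=5: odd, s = 7+5 = 12; p=23
n=11: odd, s = 12+11 = 23; p=24
n=5: odd, s = 23+5 = 28; p=25
n=10: not odd; p=35
s-p = 28-35 = -7

-7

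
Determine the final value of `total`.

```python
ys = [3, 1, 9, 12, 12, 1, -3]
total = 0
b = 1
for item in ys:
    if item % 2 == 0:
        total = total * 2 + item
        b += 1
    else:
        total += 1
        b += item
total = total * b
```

700

item=3: not even, total = 0+1 = 1; b=4
item=1: not even, total = 1+1 = 2; b=5
item=9: not even, total = 2+1 = 3; b=14
item=12: even, total = 3*2+12 = 18; b=15
item=12: even, total = 18*2+12 = 48; b=16
item=1: not even, total = 48+1 = 49; b=17
item=-3: not even, total = 49+1 = 50; b=14
total*b = 50*14 = 700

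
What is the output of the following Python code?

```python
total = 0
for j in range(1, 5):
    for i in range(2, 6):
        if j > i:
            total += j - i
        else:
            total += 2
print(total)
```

30

j=1,i=2: not 1>2, total = 0+2 = 2
j=1,i=3: not 1>3, total = 2+2 = 4
j=1,i=4: not 1>4, total = 4+2 = 6
j=1,i=5: not 1>5, total = 6+2 = 8
j=2,i=2: not 2>2, total = 8+2 = 10
j=2,i=3: not 2>3, total = 10+2 = 12
j=2,i=4: not 2>4, total = 12+2 = 14
j=2,i=5: not 2>5, total = 14+2 = 16
j=3,i=2: 3>2, total = 16+1 = 17
j=3,i=3: not 3>3, total = 17+2 = 19
j=3,i=4: not 3>4, total = 19+2 = 21
j=3,i=5: not 3>5, total = 21+2 = 23
j=4,i=2: 4>2, total = 23+2 = 25
j=4,i=3: 4>3, total = 25+1 = 26
j=4,i=4: not 4>4, total = 26+2 = 28
j=4,i=5: not 4>5, total = 28+2 = 30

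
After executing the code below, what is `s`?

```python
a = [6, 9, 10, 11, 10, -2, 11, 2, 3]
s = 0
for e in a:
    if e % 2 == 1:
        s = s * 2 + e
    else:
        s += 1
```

175

e=6: not odd, s = 0+1 = 1
e=9: odd, s = 1*2+9 = 11
e=10: not odd, s = 11+1 = 12
e=11: odd, s = 12*2+11 = 35
e=10: not odd, s = 35+1 = 36
e=-2: not odd, s = 36+1 = 37
e=11: odd, s = 37*2+11 = 85
e=2: not odd, s = 85+1 = 86
e=3: odd, s = 86*2+3 = 175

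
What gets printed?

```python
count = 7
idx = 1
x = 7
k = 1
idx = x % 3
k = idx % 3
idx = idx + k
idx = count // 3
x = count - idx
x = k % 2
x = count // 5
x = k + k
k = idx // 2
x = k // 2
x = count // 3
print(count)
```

7

idx = 7%3 = 1
k = 1%3 = 1
idx = 1+1 = 2
idx = 7//3 = 2
x = 7-2 = 5
x = 1%2 = 1
x = 7//5 = 1
x = 1+1 = 2
k = 2//2 = 1
x = 1//2 = 0
x = 7//3 = 2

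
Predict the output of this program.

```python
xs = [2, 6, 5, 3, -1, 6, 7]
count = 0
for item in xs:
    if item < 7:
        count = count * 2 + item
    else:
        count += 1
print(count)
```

217

item=2: <7, count = 0*2+2 = 2
item=6: <7, count = 2*2+6 = 10
item=5: <7, count = 10*2+5 = 25
item=3: <7, count = 25*2+3 = 53
item=-1: <7, count = 53*2+(-1) = 105
item=6: <7, count = 105*2+6 = 216
item=7: not <7, count = 216+1 = 217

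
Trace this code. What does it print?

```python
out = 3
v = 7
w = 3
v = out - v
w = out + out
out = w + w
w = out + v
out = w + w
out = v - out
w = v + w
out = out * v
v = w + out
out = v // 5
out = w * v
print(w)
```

v = 3-7 = -4
w = 3+3 = 6
out = 6+6 = 12
w = 12+(-4) = 8
out = 8+8 = 16
out = (-4)-16 = -20
w = (-4)+8 = 4
out = (-20)*(-4) = 80
v = 4+80 = 84
out = 84//5 = 16
out = 4*84 = 336

4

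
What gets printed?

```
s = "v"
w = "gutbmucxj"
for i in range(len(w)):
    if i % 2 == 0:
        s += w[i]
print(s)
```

vgtmcj

i=0: add 'g' → 'vg'
i=1: skip
i=2: add 't' → 'vgt'
i=3: skip
i=4: add 'm' → 'vgtm'
i=5: skip
i=6: add 'c' → 'vgtmc'
i=7: skip
i=8: add 'j' → 'vgtmcj'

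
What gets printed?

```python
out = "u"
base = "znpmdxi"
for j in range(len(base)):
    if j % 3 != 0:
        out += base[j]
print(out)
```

j=0: skip
j=1: add 'n' → 'un'
j=2: add 'p' → 'unp'
j=3: skip
j=4: add 'd' → 'unpd'
j=5: add 'x' → 'unpdx'
j=6: skip

unpdx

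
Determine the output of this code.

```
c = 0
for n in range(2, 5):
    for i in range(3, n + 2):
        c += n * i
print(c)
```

75

n=2,i=3: c = 0+6 = 6
n=3,i=3: c = 6+9 = 15
n=3,i=4: c = 15+12 = 27
n=4,i=3: c = 27+12 = 39
n=4,i=4: c = 39+16 = 55
n=4,i=5: c = 55+20 = 75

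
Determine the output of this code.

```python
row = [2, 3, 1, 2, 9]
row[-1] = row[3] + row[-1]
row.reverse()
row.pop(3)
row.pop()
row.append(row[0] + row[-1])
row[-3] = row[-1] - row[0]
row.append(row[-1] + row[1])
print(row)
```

row[-1] = row[3]+row[-1] = 2+9 = 11 → [2, 3, 1, 2, 11]
reverse → [11, 2, 1, 3, 2]
pop(3) removes 3 → [11, 2, 1, 2]
pop() removes 2 → [11, 2, 1]
append row[0]+row[-1] = 11+1 = 12 → [11, 2, 1, 12]
row[-3] = row[-1]-row[0] = 12-11 = 1 → [11, 1, 1, 12]
append row[-1]+row[1] = 12+1 = 13 → [11, 1, 1, 12, 13]

[11, 1, 1, 12, 13]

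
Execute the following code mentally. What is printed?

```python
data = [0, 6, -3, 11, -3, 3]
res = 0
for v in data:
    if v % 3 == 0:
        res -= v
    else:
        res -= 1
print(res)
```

-4

v=0: %3==0, res = 0-0 = 0
v=6: %3==0, res = 0-6 = -6
v=-3: %3==0, res = (-6)-(-3) = -3
v=11: not %3==0, res = (-3)-1 = -4
v=-3: %3==0, res = (-4)-(-3) = -1
v=3: %3==0, res = (-1)-3 = -4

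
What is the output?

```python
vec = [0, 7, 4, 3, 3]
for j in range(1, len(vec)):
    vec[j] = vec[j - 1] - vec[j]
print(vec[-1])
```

-17

j=1: vec[1] = 0-7 = -7 → [0, -7, 4, 3, 3]
j=2: vec[2] = (-7)-4 = -11 → [0, -7, -11, 3, 3]
j=3: vec[3] = (-11)-3 = -14 → [0, -7, -11, -14, 3]
j=4: vec[4] = (-14)-3 = -17 → [0, -7, -11, -14, -17]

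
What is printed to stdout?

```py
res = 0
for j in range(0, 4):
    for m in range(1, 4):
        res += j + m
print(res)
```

j=0,m=1: res = 0+1 = 1
j=0,m=2: res = 1+2 = 3
j=0,m=3: res = 3+3 = 6
j=1,m=1: res = 6+2 = 8
j=1,m=2: res = 8+3 = 11
j=1,m=3: res = 11+4 = 15
j=2,m=1: res = 15+3 = 18
j=2,m=2: res = 18+4 = 22
j=2,m=3: res = 22+5 = 27
j=3,m=1: res = 27+4 = 31
j=3,m=2: res = 31+5 = 36
j=3,m=3: res = 36+6 = 42

42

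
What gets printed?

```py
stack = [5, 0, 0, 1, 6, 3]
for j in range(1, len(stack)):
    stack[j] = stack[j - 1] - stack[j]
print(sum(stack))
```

j=1: stack[1] = 5-0 = 5 → [5, 5, 0, 1, 6, 3]
j=2: stack[2] = 5-0 = 5 → [5, 5, 5, 1, 6, 3]
j=3: stack[3] = 5-1 = 4 → [5, 5, 5, 4, 6, 3]
j=4: stack[4] = 4-6 = -2 → [5, 5, 5, 4, -2, 3]
j=5: stack[5] = (-2)-3 = -5 → [5, 5, 5, 4, -2, -5]
sum = 12

12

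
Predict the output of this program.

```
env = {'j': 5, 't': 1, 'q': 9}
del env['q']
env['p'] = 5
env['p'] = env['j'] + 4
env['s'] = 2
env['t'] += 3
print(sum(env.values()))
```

del 'q' → {'j': 5, 't': 1}
env['p'] = 5 → {'j': 5, 't': 1, 'p': 5}
env['p'] = env['j']+4 = 9 → {'j': 5, 't': 1, 'p': 9}
env['s'] = 2 → {'j': 5, 't': 1, 'p': 9, 's': 2}
env['t'] = 1+3 = 4 → {'j': 5, 't': 4, 'p': 9, 's': 2}
sum of values = 20

20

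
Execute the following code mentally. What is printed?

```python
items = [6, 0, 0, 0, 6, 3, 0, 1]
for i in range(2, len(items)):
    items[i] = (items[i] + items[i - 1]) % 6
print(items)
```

i=2: items[2] = (0+0)%6 = 0 → [6, 0, 0, 0, 6, 3, 0, 1]
i=3: items[3] = (0+0)%6 = 0 → [6, 0, 0, 0, 6, 3, 0, 1]
i=4: items[4] = (6+0)%6 = 0 → [6, 0, 0, 0, 0, 3, 0, 1]
i=5: items[5] = (3+0)%6 = 3 → [6, 0, 0, 0, 0, 3, 0, 1]
i=6: items[6] = (0+3)%6 = 3 → [6, 0, 0, 0, 0, 3, 3, 1]
i=7: items[7] = (1+3)%6 = 4 → [6, 0, 0, 0, 0, 3, 3, 4]

[6, 0, 0, 0, 0, 3, 3, 4]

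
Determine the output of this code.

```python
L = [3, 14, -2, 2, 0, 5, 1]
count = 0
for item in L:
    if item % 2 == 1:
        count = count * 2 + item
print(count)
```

item=3: odd, count = 0*2+3 = 3
item=14: not odd
item=-2: not odd
item=2: not odd
item=0: not odd
item=5: odd, count = 3*2+5 = 11
item=1: odd, count = 11*2+1 = 23

23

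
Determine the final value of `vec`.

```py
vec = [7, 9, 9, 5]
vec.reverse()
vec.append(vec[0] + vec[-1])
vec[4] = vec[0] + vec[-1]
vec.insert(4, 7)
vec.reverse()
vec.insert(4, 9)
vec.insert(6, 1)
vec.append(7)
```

[17, 7, 7, 9, 9, 9, 1, 5, 7]

reverse → [5, 9, 9, 7]
append vec[0]+vec[-1] = 5+7 = 12 → [5, 9, 9, 7, 12]
vec[4] = vec[0]+vec[-1] = 5+12 = 17 → [5, 9, 9, 7, 17]
insert 7 at 4 → [5, 9, 9, 7, 7, 17]
reverse → [17, 7, 7, 9, 9, 5]
insert 9 at 4 → [17, 7, 7, 9, 9, 9, 5]
insert 1 at 6 → [17, 7, 7, 9, 9, 9, 1, 5]
append 7 → [17, 7, 7, 9, 9, 9, 1, 5, 7]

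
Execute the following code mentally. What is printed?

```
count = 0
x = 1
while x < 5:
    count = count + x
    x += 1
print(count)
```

x=1: count = 0+1 = 1
x=2: count = 1+2 = 3
x=3: count = 3+3 = 6
x=4: count = 6+4 = 10

10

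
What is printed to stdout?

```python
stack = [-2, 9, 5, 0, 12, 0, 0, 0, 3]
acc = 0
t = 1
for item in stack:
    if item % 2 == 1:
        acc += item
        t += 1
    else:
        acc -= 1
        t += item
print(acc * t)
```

154

item=-2: not odd, acc = 0-1 = -1; t=-1
item=9: odd, acc = (-1)+9 = 8; t=0
item=5: odd, acc = 8+5 = 13; t=1
item=0: not odd, acc = 13-1 = 12; t=1
item=12: not odd, acc = 12-1 = 11; t=13
item=0: not odd, acc = 11-1 = 10; t=13
item=0: not odd, acc = 10-1 = 9; t=13
item=0: not odd, acc = 9-1 = 8; t=13
item=3: odd, acc = 8+3 = 11; t=14
acc*t = 11*14 = 154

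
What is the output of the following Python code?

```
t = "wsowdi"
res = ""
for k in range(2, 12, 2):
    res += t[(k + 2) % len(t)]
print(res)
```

dwodw

k=2: add t[4]='d' → 'd'
k=4: add t[0]='w' → 'dw'
k=6: add t[2]='o' → 'dwo'
k=8: add t[4]='d' → 'dwod'
k=10: add t[0]='w' → 'dwodw'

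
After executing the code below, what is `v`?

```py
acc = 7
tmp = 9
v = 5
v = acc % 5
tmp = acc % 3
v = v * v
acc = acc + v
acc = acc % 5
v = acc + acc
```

2

v = 7%5 = 2
tmp = 7%3 = 1
v = 2*2 = 4
acc = 7+4 = 11
acc = 11%5 = 1
v = 1+1 = 2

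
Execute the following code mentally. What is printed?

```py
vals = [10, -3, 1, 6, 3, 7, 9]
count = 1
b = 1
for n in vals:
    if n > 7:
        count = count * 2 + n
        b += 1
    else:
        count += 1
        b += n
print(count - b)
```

n=10: >7, count = 1*2+10 = 12; b=2
n=-3: not >7, count = 12+1 = 13; b=-1
n=1: not >7, count = 13+1 = 14; b=0
n=6: not >7, count = 14+1 = 15; b=6
n=3: not >7, count = 15+1 = 16; b=9
n=7: not >7, count = 16+1 = 17; b=16
n=9: >7, count = 17*2+9 = 43; b=17
count-b = 43-17 = 26

26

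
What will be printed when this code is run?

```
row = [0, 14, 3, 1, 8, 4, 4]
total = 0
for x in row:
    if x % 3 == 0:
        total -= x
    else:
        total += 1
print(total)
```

x=0: %3==0, total = 0-0 = 0
x=14: not %3==0, total = 0+1 = 1
x=3: %3==0, total = 1-3 = -2
x=1: not %3==0, total = (-2)+1 = -1
x=8: not %3==0, total = (-1)+1 = 0
x=4: not %3==0, total = 0+1 = 1
x=4: not %3==0, total = 1+1 = 2

2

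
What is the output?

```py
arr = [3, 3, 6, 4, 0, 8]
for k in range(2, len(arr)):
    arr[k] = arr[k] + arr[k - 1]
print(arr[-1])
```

k=2: arr[2] = 6+3 = 9 → [3, 3, 9, 4, 0, 8]
k=3: arr[3] = 4+9 = 13 → [3, 3, 9, 13, 0, 8]
k=4: arr[4] = 0+13 = 13 → [3, 3, 9, 13, 13, 8]
k=5: arr[5] = 8+13 = 21 → [3, 3, 9, 13, 13, 21]

21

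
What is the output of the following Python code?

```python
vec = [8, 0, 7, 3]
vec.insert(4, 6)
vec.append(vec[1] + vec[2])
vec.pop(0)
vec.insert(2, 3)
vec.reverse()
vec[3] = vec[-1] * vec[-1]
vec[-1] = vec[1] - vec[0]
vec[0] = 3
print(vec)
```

insert 6 at 4 → [8, 0, 7, 3, 6]
append vec[1]+vec[2] = 0+7 = 7 → [8, 0, 7, 3, 6, 7]
pop(0) removes 8 → [0, 7, 3, 6, 7]
insert 3 at 2 → [0, 7, 3, 3, 6, 7]
reverse → [7, 6, 3, 3, 7, 0]
vec[3] = vec[-1]*vec[-1] = 0*0 = 0 → [7, 6, 3, 0, 7, 0]
vec[-1] = vec[1]-vec[0] = 6-7 = -1 → [7, 6, 3, 0, 7, -1]
vec[0] = 3 → [3, 6, 3, 0, 7, -1]

[3, 6, 3, 0, 7, -1]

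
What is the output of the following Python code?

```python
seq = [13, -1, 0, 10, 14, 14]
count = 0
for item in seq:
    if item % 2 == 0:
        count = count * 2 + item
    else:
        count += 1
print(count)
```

114

item=13: not even, count = 0+1 = 1
item=-1: not even, count = 1+1 = 2
item=0: even, count = 2*2+0 = 4
item=10: even, count = 4*2+10 = 18
item=14: even, count = 18*2+14 = 50
item=14: even, count = 50*2+14 = 114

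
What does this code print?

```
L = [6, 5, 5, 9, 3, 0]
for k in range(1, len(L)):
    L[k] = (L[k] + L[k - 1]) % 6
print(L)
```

[6, 5, 4, 1, 4, 4]

k=1: L[1] = (5+6)%6 = 5 → [6, 5, 5, 9, 3, 0]
k=2: L[2] = (5+5)%6 = 4 → [6, 5, 4, 9, 3, 0]
k=3: L[3] = (9+4)%6 = 1 → [6, 5, 4, 1, 3, 0]
k=4: L[4] = (3+1)%6 = 4 → [6, 5, 4, 1, 4, 0]
k=5: L[5] = (0+4)%6 = 4 → [6, 5, 4, 1, 4, 4]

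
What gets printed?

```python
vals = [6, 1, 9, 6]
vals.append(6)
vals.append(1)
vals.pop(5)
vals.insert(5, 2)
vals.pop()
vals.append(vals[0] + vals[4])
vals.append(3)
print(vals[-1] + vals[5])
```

append 6 → [6, 1, 9, 6, 6]
append 1 → [6, 1, 9, 6, 6, 1]
pop(5) removes 1 → [6, 1, 9, 6, 6]
insert 2 at 5 → [6, 1, 9, 6, 6, 2]
pop() removes 2 → [6, 1, 9, 6, 6]
append vals[0]+vals[4] = 6+6 = 12 → [6, 1, 9, 6, 6, 12]
append 3 → [6, 1, 9, 6, 6, 12, 3]
vals[-1]+vals[5] = 3+12 = 15

15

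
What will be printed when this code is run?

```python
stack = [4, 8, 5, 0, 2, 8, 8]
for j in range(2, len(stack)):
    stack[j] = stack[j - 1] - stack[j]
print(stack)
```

[4, 8, 3, 3, 1, -7, -15]

j=2: stack[2] = 8-5 = 3 → [4, 8, 3, 0, 2, 8, 8]
j=3: stack[3] = 3-0 = 3 → [4, 8, 3, 3, 2, 8, 8]
j=4: stack[4] = 3-2 = 1 → [4, 8, 3, 3, 1, 8, 8]
j=5: stack[5] = 1-8 = -7 → [4, 8, 3, 3, 1, -7, 8]
j=6: stack[6] = (-7)-8 = -15 → [4, 8, 3, 3, 1, -7, -15]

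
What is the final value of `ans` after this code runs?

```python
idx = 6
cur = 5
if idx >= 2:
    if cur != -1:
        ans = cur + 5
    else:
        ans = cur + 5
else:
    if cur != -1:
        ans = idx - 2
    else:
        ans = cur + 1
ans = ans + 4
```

14

idx=6, cur=5
idx >= 2 is True; cur != -1 is True
→ ans = cur + 5 = 10
ans = 10+4 = 14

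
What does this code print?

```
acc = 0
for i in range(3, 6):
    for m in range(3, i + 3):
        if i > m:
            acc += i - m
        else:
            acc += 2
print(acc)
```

i=3,m=3: not 3>3, acc = 0+2 = 2
i=3,m=4: not 3>4, acc = 2+2 = 4
i=3,m=5: not 3>5, acc = 4+2 = 6
i=4,m=3: 4>3, acc = 6+1 = 7
i=4,m=4: not 4>4, acc = 7+2 = 9
i=4,m=5: not 4>5, acc = 9+2 = 11
i=4,m=6: not 4>6, acc = 11+2 = 13
i=5,m=3: 5>3, acc = 13+2 = 15
i=5,m=4: 5>4, acc = 15+1 = 16
i=5,m=5: not 5>5, acc = 16+2 = 18
i=5,m=6: not 5>6, acc = 18+2 = 20
i=5,m=7: not 5>7, acc = 20+2 = 22

22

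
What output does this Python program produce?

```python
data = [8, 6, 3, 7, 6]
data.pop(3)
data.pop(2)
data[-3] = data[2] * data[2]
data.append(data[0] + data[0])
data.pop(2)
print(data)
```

[36, 6, 72]

pop(3) removes 7 → [8, 6, 3, 6]
pop(2) removes 3 → [8, 6, 6]
data[-3] = data[2]*data[2] = 6*6 = 36 → [36, 6, 6]
append data[0]+data[0] = 36+36 = 72 → [36, 6, 6, 72]
pop(2) removes 6 → [36, 6, 72]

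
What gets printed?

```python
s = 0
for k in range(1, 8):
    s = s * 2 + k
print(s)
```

k=1: s = 0*2+1 = 1
k=2: s = 1*2+2 = 4
k=3: s = 4*2+3 = 11
k=4: s = 11*2+4 = 26
k=5: s = 26*2+5 = 57
k=6: s = 57*2+6 = 120
k=7: s = 120*2+7 = 247

247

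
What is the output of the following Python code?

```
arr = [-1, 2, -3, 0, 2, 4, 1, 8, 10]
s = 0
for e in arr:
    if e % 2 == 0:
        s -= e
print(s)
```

e=-1: not even
e=2: even, s = 0-2 = -2
e=-3: not even
e=0: even, s = (-2)-0 = -2
e=2: even, s = (-2)-2 = -4
e=4: even, s = (-4)-4 = -8
e=1: not even
e=8: even, s = (-8)-8 = -16
e=10: even, s = (-16)-10 = -26

-26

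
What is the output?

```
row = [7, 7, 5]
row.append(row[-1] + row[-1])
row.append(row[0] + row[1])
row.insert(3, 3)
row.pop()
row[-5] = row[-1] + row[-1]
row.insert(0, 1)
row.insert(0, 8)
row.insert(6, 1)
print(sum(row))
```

55

append row[-1]+row[-1] = 5+5 = 10 → [7, 7, 5, 10]
append row[0]+row[1] = 7+7 = 14 → [7, 7, 5, 10, 14]
insert 3 at 3 → [7, 7, 5, 3, 10, 14]
pop() removes 14 → [7, 7, 5, 3, 10]
row[-5] = row[-1]+row[-1] = 10+10 = 20 → [20, 7, 5, 3, 10]
insert 1 at 0 → [1, 20, 7, 5, 3, 10]
insert 8 at 0 → [8, 1, 20, 7, 5, 3, 10]
insert 1 at 6 → [8, 1, 20, 7, 5, 3, 1, 10]
sum = 55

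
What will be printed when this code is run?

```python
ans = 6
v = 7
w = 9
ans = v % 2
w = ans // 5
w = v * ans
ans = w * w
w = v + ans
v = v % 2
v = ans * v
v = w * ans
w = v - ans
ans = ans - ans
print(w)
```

2695

ans = 7%2 = 1
w = 1//5 = 0
w = 7*1 = 7
ans = 7*7 = 49
w = 7+49 = 56
v = 7%2 = 1
v = 49*1 = 49
v = 56*49 = 2744
w = 2744-49 = 2695
ans = 49-49 = 0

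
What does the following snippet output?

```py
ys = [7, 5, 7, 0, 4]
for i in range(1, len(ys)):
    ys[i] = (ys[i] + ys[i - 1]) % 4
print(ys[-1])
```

i=1: ys[1] = (5+7)%4 = 0 → [7, 0, 7, 0, 4]
i=2: ys[2] = (7+0)%4 = 3 → [7, 0, 3, 0, 4]
i=3: ys[3] = (0+3)%4 = 3 → [7, 0, 3, 3, 4]
i=4: ys[4] = (4+3)%4 = 3 → [7, 0, 3, 3, 3]

3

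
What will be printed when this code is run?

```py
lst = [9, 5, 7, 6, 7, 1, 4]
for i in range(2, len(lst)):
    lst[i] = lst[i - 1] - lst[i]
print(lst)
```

[9, 5, -2, -8, -15, -16, -20]

i=2: lst[2] = 5-7 = -2 → [9, 5, -2, 6, 7, 1, 4]
i=3: lst[3] = (-2)-6 = -8 → [9, 5, -2, -8, 7, 1, 4]
i=4: lst[4] = (-8)-7 = -15 → [9, 5, -2, -8, -15, 1, 4]
i=5: lst[5] = (-15)-1 = -16 → [9, 5, -2, -8, -15, -16, 4]
i=6: lst[6] = (-16)-4 = -20 → [9, 5, -2, -8, -15, -16, -20]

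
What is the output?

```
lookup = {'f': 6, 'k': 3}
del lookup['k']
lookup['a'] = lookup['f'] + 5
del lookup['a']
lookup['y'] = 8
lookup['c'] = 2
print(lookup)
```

del 'k' → {'f': 6}
lookup['a'] = lookup['f']+5 = 11 → {'f': 6, 'a': 11}
del 'a' → {'f': 6}
lookup['y'] = 8 → {'f': 6, 'y': 8}
lookup['c'] = 2 → {'f': 6, 'y': 8, 'c': 2}

{'f': 6, 'y': 8, 'c': 2}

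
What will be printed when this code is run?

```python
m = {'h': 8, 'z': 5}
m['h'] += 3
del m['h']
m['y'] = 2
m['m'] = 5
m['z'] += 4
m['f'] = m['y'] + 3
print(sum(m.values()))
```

m['h'] = 8+3 = 11 → {'h': 11, 'z': 5}
del 'h' → {'z': 5}
m['y'] = 2 → {'z': 5, 'y': 2}
m['m'] = 5 → {'z': 5, 'y': 2, 'm': 5}
m['z'] = 5+4 = 9 → {'z': 9, 'y': 2, 'm': 5}
m['f'] = m['y']+3 = 5 → {'z': 9, 'y': 2, 'm': 5, 'f': 5}
sum of values = 21

21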